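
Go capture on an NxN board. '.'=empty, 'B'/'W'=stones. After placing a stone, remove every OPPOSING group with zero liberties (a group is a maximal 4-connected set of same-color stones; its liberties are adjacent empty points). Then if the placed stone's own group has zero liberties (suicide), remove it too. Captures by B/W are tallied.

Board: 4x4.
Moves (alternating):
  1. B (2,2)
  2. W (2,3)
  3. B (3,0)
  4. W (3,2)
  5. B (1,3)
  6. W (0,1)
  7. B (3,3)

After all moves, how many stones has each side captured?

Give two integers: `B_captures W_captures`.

Move 1: B@(2,2) -> caps B=0 W=0
Move 2: W@(2,3) -> caps B=0 W=0
Move 3: B@(3,0) -> caps B=0 W=0
Move 4: W@(3,2) -> caps B=0 W=0
Move 5: B@(1,3) -> caps B=0 W=0
Move 6: W@(0,1) -> caps B=0 W=0
Move 7: B@(3,3) -> caps B=1 W=0

Answer: 1 0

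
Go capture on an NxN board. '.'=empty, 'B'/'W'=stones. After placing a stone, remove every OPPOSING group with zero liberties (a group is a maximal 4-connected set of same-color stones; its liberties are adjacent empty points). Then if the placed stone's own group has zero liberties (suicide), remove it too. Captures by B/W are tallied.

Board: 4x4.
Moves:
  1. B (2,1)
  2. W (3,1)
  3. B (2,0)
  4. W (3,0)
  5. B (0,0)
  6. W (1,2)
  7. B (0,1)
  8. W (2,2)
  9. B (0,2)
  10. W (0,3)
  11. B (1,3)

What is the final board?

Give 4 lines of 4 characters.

Move 1: B@(2,1) -> caps B=0 W=0
Move 2: W@(3,1) -> caps B=0 W=0
Move 3: B@(2,0) -> caps B=0 W=0
Move 4: W@(3,0) -> caps B=0 W=0
Move 5: B@(0,0) -> caps B=0 W=0
Move 6: W@(1,2) -> caps B=0 W=0
Move 7: B@(0,1) -> caps B=0 W=0
Move 8: W@(2,2) -> caps B=0 W=0
Move 9: B@(0,2) -> caps B=0 W=0
Move 10: W@(0,3) -> caps B=0 W=0
Move 11: B@(1,3) -> caps B=1 W=0

Answer: BBB.
..WB
BBW.
WW..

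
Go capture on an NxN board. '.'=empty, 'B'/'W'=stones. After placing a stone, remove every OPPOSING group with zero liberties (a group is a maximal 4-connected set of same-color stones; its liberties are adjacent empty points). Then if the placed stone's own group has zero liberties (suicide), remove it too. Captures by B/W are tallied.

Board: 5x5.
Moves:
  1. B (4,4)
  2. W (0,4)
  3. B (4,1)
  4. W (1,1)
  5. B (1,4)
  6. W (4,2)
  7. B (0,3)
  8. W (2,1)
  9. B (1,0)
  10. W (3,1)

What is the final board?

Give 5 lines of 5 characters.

Move 1: B@(4,4) -> caps B=0 W=0
Move 2: W@(0,4) -> caps B=0 W=0
Move 3: B@(4,1) -> caps B=0 W=0
Move 4: W@(1,1) -> caps B=0 W=0
Move 5: B@(1,4) -> caps B=0 W=0
Move 6: W@(4,2) -> caps B=0 W=0
Move 7: B@(0,3) -> caps B=1 W=0
Move 8: W@(2,1) -> caps B=1 W=0
Move 9: B@(1,0) -> caps B=1 W=0
Move 10: W@(3,1) -> caps B=1 W=0

Answer: ...B.
BW..B
.W...
.W...
.BW.B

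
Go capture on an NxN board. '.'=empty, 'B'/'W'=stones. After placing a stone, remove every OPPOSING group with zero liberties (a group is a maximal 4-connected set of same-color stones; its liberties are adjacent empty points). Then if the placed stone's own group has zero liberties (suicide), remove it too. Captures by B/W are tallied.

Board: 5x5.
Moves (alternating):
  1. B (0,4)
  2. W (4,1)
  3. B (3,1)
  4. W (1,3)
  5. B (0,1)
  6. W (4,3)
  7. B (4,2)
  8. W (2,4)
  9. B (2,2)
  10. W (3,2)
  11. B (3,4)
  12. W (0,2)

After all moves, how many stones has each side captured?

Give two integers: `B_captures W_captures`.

Move 1: B@(0,4) -> caps B=0 W=0
Move 2: W@(4,1) -> caps B=0 W=0
Move 3: B@(3,1) -> caps B=0 W=0
Move 4: W@(1,3) -> caps B=0 W=0
Move 5: B@(0,1) -> caps B=0 W=0
Move 6: W@(4,3) -> caps B=0 W=0
Move 7: B@(4,2) -> caps B=0 W=0
Move 8: W@(2,4) -> caps B=0 W=0
Move 9: B@(2,2) -> caps B=0 W=0
Move 10: W@(3,2) -> caps B=0 W=1
Move 11: B@(3,4) -> caps B=0 W=1
Move 12: W@(0,2) -> caps B=0 W=1

Answer: 0 1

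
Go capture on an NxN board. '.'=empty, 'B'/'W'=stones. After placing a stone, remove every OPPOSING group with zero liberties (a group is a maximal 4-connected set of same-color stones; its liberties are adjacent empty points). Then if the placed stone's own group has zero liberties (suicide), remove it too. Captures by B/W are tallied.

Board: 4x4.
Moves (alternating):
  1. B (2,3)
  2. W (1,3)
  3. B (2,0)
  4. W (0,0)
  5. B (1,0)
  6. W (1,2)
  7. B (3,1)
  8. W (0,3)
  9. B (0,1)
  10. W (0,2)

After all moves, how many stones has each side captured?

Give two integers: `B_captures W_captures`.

Answer: 1 0

Derivation:
Move 1: B@(2,3) -> caps B=0 W=0
Move 2: W@(1,3) -> caps B=0 W=0
Move 3: B@(2,0) -> caps B=0 W=0
Move 4: W@(0,0) -> caps B=0 W=0
Move 5: B@(1,0) -> caps B=0 W=0
Move 6: W@(1,2) -> caps B=0 W=0
Move 7: B@(3,1) -> caps B=0 W=0
Move 8: W@(0,3) -> caps B=0 W=0
Move 9: B@(0,1) -> caps B=1 W=0
Move 10: W@(0,2) -> caps B=1 W=0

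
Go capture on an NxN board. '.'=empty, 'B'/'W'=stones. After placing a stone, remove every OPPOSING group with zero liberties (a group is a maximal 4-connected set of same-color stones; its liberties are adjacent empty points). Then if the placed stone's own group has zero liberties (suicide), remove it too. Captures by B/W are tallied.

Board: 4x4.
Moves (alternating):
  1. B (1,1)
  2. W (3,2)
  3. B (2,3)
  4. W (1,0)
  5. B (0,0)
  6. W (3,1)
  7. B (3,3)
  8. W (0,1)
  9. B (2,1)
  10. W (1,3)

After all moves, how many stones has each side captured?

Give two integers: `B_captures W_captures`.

Answer: 0 1

Derivation:
Move 1: B@(1,1) -> caps B=0 W=0
Move 2: W@(3,2) -> caps B=0 W=0
Move 3: B@(2,3) -> caps B=0 W=0
Move 4: W@(1,0) -> caps B=0 W=0
Move 5: B@(0,0) -> caps B=0 W=0
Move 6: W@(3,1) -> caps B=0 W=0
Move 7: B@(3,3) -> caps B=0 W=0
Move 8: W@(0,1) -> caps B=0 W=1
Move 9: B@(2,1) -> caps B=0 W=1
Move 10: W@(1,3) -> caps B=0 W=1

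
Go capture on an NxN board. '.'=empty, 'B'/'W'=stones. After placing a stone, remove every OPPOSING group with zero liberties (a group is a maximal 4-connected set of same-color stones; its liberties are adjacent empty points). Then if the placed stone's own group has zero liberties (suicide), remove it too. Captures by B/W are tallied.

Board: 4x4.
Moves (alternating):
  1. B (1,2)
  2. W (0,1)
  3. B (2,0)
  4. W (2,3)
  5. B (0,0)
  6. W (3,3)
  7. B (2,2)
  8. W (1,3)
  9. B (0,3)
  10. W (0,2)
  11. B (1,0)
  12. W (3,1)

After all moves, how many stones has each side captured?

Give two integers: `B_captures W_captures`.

Move 1: B@(1,2) -> caps B=0 W=0
Move 2: W@(0,1) -> caps B=0 W=0
Move 3: B@(2,0) -> caps B=0 W=0
Move 4: W@(2,3) -> caps B=0 W=0
Move 5: B@(0,0) -> caps B=0 W=0
Move 6: W@(3,3) -> caps B=0 W=0
Move 7: B@(2,2) -> caps B=0 W=0
Move 8: W@(1,3) -> caps B=0 W=0
Move 9: B@(0,3) -> caps B=0 W=0
Move 10: W@(0,2) -> caps B=0 W=1
Move 11: B@(1,0) -> caps B=0 W=1
Move 12: W@(3,1) -> caps B=0 W=1

Answer: 0 1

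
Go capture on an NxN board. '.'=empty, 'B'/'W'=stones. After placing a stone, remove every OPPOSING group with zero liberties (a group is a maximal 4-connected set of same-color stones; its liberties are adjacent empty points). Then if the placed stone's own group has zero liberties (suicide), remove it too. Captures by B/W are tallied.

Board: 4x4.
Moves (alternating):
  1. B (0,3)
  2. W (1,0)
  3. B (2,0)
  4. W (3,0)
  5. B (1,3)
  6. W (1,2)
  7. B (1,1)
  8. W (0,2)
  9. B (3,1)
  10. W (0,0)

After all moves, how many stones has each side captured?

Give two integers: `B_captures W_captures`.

Move 1: B@(0,3) -> caps B=0 W=0
Move 2: W@(1,0) -> caps B=0 W=0
Move 3: B@(2,0) -> caps B=0 W=0
Move 4: W@(3,0) -> caps B=0 W=0
Move 5: B@(1,3) -> caps B=0 W=0
Move 6: W@(1,2) -> caps B=0 W=0
Move 7: B@(1,1) -> caps B=0 W=0
Move 8: W@(0,2) -> caps B=0 W=0
Move 9: B@(3,1) -> caps B=1 W=0
Move 10: W@(0,0) -> caps B=1 W=0

Answer: 1 0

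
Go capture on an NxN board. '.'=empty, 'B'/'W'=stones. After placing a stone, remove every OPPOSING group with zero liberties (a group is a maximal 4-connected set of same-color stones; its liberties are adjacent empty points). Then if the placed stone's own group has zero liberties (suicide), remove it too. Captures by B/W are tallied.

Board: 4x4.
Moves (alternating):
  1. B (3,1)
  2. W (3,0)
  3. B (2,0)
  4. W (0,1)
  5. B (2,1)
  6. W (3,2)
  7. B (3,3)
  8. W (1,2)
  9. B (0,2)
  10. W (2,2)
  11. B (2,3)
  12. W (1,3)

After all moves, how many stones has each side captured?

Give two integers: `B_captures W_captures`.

Answer: 1 2

Derivation:
Move 1: B@(3,1) -> caps B=0 W=0
Move 2: W@(3,0) -> caps B=0 W=0
Move 3: B@(2,0) -> caps B=1 W=0
Move 4: W@(0,1) -> caps B=1 W=0
Move 5: B@(2,1) -> caps B=1 W=0
Move 6: W@(3,2) -> caps B=1 W=0
Move 7: B@(3,3) -> caps B=1 W=0
Move 8: W@(1,2) -> caps B=1 W=0
Move 9: B@(0,2) -> caps B=1 W=0
Move 10: W@(2,2) -> caps B=1 W=0
Move 11: B@(2,3) -> caps B=1 W=0
Move 12: W@(1,3) -> caps B=1 W=2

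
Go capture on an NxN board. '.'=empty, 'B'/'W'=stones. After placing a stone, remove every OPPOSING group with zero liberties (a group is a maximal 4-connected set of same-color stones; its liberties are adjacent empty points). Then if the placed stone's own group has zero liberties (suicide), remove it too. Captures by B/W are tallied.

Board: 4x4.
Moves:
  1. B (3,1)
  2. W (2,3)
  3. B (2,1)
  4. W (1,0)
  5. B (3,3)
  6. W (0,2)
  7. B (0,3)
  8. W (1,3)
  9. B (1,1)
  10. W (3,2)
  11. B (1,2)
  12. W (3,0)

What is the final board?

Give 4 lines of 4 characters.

Move 1: B@(3,1) -> caps B=0 W=0
Move 2: W@(2,3) -> caps B=0 W=0
Move 3: B@(2,1) -> caps B=0 W=0
Move 4: W@(1,0) -> caps B=0 W=0
Move 5: B@(3,3) -> caps B=0 W=0
Move 6: W@(0,2) -> caps B=0 W=0
Move 7: B@(0,3) -> caps B=0 W=0
Move 8: W@(1,3) -> caps B=0 W=1
Move 9: B@(1,1) -> caps B=0 W=1
Move 10: W@(3,2) -> caps B=0 W=2
Move 11: B@(1,2) -> caps B=0 W=2
Move 12: W@(3,0) -> caps B=0 W=2

Answer: ..W.
WBBW
.B.W
WBW.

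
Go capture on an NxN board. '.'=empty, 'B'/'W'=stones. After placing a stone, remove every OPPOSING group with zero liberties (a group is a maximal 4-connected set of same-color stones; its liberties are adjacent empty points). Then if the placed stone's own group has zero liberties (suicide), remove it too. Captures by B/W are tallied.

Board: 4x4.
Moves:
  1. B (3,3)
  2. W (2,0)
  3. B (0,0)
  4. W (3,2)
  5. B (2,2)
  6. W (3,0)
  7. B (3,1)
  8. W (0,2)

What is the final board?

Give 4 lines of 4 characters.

Move 1: B@(3,3) -> caps B=0 W=0
Move 2: W@(2,0) -> caps B=0 W=0
Move 3: B@(0,0) -> caps B=0 W=0
Move 4: W@(3,2) -> caps B=0 W=0
Move 5: B@(2,2) -> caps B=0 W=0
Move 6: W@(3,0) -> caps B=0 W=0
Move 7: B@(3,1) -> caps B=1 W=0
Move 8: W@(0,2) -> caps B=1 W=0

Answer: B.W.
....
W.B.
WB.B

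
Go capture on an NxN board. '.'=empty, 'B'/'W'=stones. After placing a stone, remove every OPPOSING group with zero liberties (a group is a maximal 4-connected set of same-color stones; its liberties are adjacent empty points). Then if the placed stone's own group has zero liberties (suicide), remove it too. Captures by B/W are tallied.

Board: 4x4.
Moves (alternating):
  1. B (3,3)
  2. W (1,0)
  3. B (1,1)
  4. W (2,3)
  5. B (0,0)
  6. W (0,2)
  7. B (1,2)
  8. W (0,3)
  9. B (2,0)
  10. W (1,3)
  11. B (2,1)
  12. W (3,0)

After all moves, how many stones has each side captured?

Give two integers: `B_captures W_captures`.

Move 1: B@(3,3) -> caps B=0 W=0
Move 2: W@(1,0) -> caps B=0 W=0
Move 3: B@(1,1) -> caps B=0 W=0
Move 4: W@(2,3) -> caps B=0 W=0
Move 5: B@(0,0) -> caps B=0 W=0
Move 6: W@(0,2) -> caps B=0 W=0
Move 7: B@(1,2) -> caps B=0 W=0
Move 8: W@(0,3) -> caps B=0 W=0
Move 9: B@(2,0) -> caps B=1 W=0
Move 10: W@(1,3) -> caps B=1 W=0
Move 11: B@(2,1) -> caps B=1 W=0
Move 12: W@(3,0) -> caps B=1 W=0

Answer: 1 0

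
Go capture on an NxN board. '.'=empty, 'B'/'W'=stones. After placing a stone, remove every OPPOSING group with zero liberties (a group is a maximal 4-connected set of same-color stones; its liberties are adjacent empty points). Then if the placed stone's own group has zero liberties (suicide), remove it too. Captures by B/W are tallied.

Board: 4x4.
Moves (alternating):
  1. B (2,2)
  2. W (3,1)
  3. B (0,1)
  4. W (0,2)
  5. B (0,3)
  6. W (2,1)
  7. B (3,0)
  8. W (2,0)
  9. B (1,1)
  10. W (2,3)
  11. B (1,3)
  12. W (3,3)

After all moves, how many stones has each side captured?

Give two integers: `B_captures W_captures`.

Move 1: B@(2,2) -> caps B=0 W=0
Move 2: W@(3,1) -> caps B=0 W=0
Move 3: B@(0,1) -> caps B=0 W=0
Move 4: W@(0,2) -> caps B=0 W=0
Move 5: B@(0,3) -> caps B=0 W=0
Move 6: W@(2,1) -> caps B=0 W=0
Move 7: B@(3,0) -> caps B=0 W=0
Move 8: W@(2,0) -> caps B=0 W=1
Move 9: B@(1,1) -> caps B=0 W=1
Move 10: W@(2,3) -> caps B=0 W=1
Move 11: B@(1,3) -> caps B=0 W=1
Move 12: W@(3,3) -> caps B=0 W=1

Answer: 0 1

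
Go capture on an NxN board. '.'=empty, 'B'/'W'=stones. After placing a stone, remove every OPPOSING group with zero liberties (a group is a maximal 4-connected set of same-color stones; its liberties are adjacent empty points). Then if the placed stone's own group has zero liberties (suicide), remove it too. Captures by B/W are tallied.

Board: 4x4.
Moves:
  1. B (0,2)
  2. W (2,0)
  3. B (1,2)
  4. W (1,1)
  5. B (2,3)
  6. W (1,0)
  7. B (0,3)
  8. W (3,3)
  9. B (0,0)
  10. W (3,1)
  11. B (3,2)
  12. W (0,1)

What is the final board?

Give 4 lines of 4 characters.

Answer: .WBB
WWB.
W..B
.WB.

Derivation:
Move 1: B@(0,2) -> caps B=0 W=0
Move 2: W@(2,0) -> caps B=0 W=0
Move 3: B@(1,2) -> caps B=0 W=0
Move 4: W@(1,1) -> caps B=0 W=0
Move 5: B@(2,3) -> caps B=0 W=0
Move 6: W@(1,0) -> caps B=0 W=0
Move 7: B@(0,3) -> caps B=0 W=0
Move 8: W@(3,3) -> caps B=0 W=0
Move 9: B@(0,0) -> caps B=0 W=0
Move 10: W@(3,1) -> caps B=0 W=0
Move 11: B@(3,2) -> caps B=1 W=0
Move 12: W@(0,1) -> caps B=1 W=1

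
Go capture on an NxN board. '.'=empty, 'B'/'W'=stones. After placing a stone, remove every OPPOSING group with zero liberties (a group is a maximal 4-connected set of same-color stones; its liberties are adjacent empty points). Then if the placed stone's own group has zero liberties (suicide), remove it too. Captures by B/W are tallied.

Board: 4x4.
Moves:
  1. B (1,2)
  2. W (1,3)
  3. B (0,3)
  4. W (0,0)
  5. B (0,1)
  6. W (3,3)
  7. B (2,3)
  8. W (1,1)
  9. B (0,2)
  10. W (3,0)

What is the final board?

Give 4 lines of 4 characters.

Answer: WBBB
.WB.
...B
W..W

Derivation:
Move 1: B@(1,2) -> caps B=0 W=0
Move 2: W@(1,3) -> caps B=0 W=0
Move 3: B@(0,3) -> caps B=0 W=0
Move 4: W@(0,0) -> caps B=0 W=0
Move 5: B@(0,1) -> caps B=0 W=0
Move 6: W@(3,3) -> caps B=0 W=0
Move 7: B@(2,3) -> caps B=1 W=0
Move 8: W@(1,1) -> caps B=1 W=0
Move 9: B@(0,2) -> caps B=1 W=0
Move 10: W@(3,0) -> caps B=1 W=0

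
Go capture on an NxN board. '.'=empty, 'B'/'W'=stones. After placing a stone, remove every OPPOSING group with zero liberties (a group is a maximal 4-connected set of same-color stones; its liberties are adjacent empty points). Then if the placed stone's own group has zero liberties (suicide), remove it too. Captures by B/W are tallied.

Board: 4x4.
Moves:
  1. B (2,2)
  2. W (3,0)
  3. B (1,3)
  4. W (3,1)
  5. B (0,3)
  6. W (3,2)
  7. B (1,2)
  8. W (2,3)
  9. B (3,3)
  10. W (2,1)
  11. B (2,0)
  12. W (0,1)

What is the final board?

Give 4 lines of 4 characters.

Move 1: B@(2,2) -> caps B=0 W=0
Move 2: W@(3,0) -> caps B=0 W=0
Move 3: B@(1,3) -> caps B=0 W=0
Move 4: W@(3,1) -> caps B=0 W=0
Move 5: B@(0,3) -> caps B=0 W=0
Move 6: W@(3,2) -> caps B=0 W=0
Move 7: B@(1,2) -> caps B=0 W=0
Move 8: W@(2,3) -> caps B=0 W=0
Move 9: B@(3,3) -> caps B=1 W=0
Move 10: W@(2,1) -> caps B=1 W=0
Move 11: B@(2,0) -> caps B=1 W=0
Move 12: W@(0,1) -> caps B=1 W=0

Answer: .W.B
..BB
BWB.
WWWB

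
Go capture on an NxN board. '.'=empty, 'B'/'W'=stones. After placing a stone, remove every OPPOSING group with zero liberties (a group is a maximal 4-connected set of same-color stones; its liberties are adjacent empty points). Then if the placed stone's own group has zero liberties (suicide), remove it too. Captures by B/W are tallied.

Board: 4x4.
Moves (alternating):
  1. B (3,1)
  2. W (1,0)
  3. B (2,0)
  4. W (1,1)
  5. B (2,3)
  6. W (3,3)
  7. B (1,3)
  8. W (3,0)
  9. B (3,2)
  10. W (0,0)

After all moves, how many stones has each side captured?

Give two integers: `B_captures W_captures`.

Answer: 1 0

Derivation:
Move 1: B@(3,1) -> caps B=0 W=0
Move 2: W@(1,0) -> caps B=0 W=0
Move 3: B@(2,0) -> caps B=0 W=0
Move 4: W@(1,1) -> caps B=0 W=0
Move 5: B@(2,3) -> caps B=0 W=0
Move 6: W@(3,3) -> caps B=0 W=0
Move 7: B@(1,3) -> caps B=0 W=0
Move 8: W@(3,0) -> caps B=0 W=0
Move 9: B@(3,2) -> caps B=1 W=0
Move 10: W@(0,0) -> caps B=1 W=0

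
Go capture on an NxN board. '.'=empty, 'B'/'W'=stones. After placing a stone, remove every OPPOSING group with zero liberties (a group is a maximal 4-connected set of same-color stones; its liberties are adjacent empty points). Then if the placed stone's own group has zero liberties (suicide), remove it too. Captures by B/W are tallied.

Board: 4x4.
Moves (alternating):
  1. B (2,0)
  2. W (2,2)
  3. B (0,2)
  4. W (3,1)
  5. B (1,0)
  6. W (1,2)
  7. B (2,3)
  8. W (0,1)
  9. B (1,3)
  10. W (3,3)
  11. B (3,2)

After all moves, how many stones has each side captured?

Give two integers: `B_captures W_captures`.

Answer: 1 0

Derivation:
Move 1: B@(2,0) -> caps B=0 W=0
Move 2: W@(2,2) -> caps B=0 W=0
Move 3: B@(0,2) -> caps B=0 W=0
Move 4: W@(3,1) -> caps B=0 W=0
Move 5: B@(1,0) -> caps B=0 W=0
Move 6: W@(1,2) -> caps B=0 W=0
Move 7: B@(2,3) -> caps B=0 W=0
Move 8: W@(0,1) -> caps B=0 W=0
Move 9: B@(1,3) -> caps B=0 W=0
Move 10: W@(3,3) -> caps B=0 W=0
Move 11: B@(3,2) -> caps B=1 W=0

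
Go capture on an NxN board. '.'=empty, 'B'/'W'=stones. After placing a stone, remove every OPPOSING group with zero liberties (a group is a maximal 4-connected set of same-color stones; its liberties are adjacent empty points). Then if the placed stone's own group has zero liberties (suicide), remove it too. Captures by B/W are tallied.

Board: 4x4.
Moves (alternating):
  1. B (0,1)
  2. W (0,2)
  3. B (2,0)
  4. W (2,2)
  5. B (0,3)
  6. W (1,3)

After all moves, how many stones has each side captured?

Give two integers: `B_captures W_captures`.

Move 1: B@(0,1) -> caps B=0 W=0
Move 2: W@(0,2) -> caps B=0 W=0
Move 3: B@(2,0) -> caps B=0 W=0
Move 4: W@(2,2) -> caps B=0 W=0
Move 5: B@(0,3) -> caps B=0 W=0
Move 6: W@(1,3) -> caps B=0 W=1

Answer: 0 1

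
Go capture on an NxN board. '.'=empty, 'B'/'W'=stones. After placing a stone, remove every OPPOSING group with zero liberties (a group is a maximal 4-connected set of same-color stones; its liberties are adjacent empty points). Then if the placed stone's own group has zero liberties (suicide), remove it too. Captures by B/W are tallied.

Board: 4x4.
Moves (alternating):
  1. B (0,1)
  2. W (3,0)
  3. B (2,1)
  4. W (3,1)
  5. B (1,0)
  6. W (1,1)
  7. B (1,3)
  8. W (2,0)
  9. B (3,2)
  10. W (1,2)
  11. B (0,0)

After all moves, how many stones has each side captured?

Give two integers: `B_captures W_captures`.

Answer: 3 0

Derivation:
Move 1: B@(0,1) -> caps B=0 W=0
Move 2: W@(3,0) -> caps B=0 W=0
Move 3: B@(2,1) -> caps B=0 W=0
Move 4: W@(3,1) -> caps B=0 W=0
Move 5: B@(1,0) -> caps B=0 W=0
Move 6: W@(1,1) -> caps B=0 W=0
Move 7: B@(1,3) -> caps B=0 W=0
Move 8: W@(2,0) -> caps B=0 W=0
Move 9: B@(3,2) -> caps B=3 W=0
Move 10: W@(1,2) -> caps B=3 W=0
Move 11: B@(0,0) -> caps B=3 W=0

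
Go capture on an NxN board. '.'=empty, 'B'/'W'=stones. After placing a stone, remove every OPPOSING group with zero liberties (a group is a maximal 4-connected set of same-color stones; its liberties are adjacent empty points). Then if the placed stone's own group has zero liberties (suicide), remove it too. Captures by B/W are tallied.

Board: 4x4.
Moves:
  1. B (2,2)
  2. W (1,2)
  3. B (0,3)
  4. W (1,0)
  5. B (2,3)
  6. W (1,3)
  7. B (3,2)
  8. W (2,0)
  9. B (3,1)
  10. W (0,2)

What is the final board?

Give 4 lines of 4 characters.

Move 1: B@(2,2) -> caps B=0 W=0
Move 2: W@(1,2) -> caps B=0 W=0
Move 3: B@(0,3) -> caps B=0 W=0
Move 4: W@(1,0) -> caps B=0 W=0
Move 5: B@(2,3) -> caps B=0 W=0
Move 6: W@(1,3) -> caps B=0 W=0
Move 7: B@(3,2) -> caps B=0 W=0
Move 8: W@(2,0) -> caps B=0 W=0
Move 9: B@(3,1) -> caps B=0 W=0
Move 10: W@(0,2) -> caps B=0 W=1

Answer: ..W.
W.WW
W.BB
.BB.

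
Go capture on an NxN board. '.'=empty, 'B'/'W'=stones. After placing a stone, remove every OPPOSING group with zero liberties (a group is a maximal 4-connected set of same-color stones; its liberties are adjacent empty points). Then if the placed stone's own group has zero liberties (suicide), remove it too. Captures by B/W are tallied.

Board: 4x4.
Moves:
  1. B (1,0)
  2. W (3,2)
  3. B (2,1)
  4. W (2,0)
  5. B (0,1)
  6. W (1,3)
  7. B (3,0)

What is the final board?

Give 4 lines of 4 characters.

Move 1: B@(1,0) -> caps B=0 W=0
Move 2: W@(3,2) -> caps B=0 W=0
Move 3: B@(2,1) -> caps B=0 W=0
Move 4: W@(2,0) -> caps B=0 W=0
Move 5: B@(0,1) -> caps B=0 W=0
Move 6: W@(1,3) -> caps B=0 W=0
Move 7: B@(3,0) -> caps B=1 W=0

Answer: .B..
B..W
.B..
B.W.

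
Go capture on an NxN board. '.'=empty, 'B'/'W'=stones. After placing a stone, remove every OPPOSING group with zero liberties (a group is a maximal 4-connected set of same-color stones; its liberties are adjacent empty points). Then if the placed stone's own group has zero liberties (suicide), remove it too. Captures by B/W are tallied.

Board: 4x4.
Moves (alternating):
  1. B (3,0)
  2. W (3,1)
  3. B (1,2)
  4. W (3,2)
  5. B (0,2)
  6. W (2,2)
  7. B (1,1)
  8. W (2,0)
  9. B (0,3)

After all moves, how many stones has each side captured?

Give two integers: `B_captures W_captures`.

Move 1: B@(3,0) -> caps B=0 W=0
Move 2: W@(3,1) -> caps B=0 W=0
Move 3: B@(1,2) -> caps B=0 W=0
Move 4: W@(3,2) -> caps B=0 W=0
Move 5: B@(0,2) -> caps B=0 W=0
Move 6: W@(2,2) -> caps B=0 W=0
Move 7: B@(1,1) -> caps B=0 W=0
Move 8: W@(2,0) -> caps B=0 W=1
Move 9: B@(0,3) -> caps B=0 W=1

Answer: 0 1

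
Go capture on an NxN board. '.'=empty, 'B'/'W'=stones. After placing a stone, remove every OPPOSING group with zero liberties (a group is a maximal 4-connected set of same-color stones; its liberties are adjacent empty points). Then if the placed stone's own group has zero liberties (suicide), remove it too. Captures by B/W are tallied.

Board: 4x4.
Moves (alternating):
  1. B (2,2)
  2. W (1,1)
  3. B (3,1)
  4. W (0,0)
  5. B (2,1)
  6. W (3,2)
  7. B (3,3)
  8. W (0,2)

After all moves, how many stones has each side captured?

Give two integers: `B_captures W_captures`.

Answer: 1 0

Derivation:
Move 1: B@(2,2) -> caps B=0 W=0
Move 2: W@(1,1) -> caps B=0 W=0
Move 3: B@(3,1) -> caps B=0 W=0
Move 4: W@(0,0) -> caps B=0 W=0
Move 5: B@(2,1) -> caps B=0 W=0
Move 6: W@(3,2) -> caps B=0 W=0
Move 7: B@(3,3) -> caps B=1 W=0
Move 8: W@(0,2) -> caps B=1 W=0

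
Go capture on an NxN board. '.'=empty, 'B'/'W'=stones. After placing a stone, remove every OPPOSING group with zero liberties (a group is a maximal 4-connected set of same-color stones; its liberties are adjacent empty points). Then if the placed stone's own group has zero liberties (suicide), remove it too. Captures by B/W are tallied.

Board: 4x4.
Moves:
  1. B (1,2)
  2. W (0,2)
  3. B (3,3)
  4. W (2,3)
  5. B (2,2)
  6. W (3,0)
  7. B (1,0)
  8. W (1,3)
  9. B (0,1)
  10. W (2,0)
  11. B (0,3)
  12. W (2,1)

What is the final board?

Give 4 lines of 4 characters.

Move 1: B@(1,2) -> caps B=0 W=0
Move 2: W@(0,2) -> caps B=0 W=0
Move 3: B@(3,3) -> caps B=0 W=0
Move 4: W@(2,3) -> caps B=0 W=0
Move 5: B@(2,2) -> caps B=0 W=0
Move 6: W@(3,0) -> caps B=0 W=0
Move 7: B@(1,0) -> caps B=0 W=0
Move 8: W@(1,3) -> caps B=0 W=0
Move 9: B@(0,1) -> caps B=0 W=0
Move 10: W@(2,0) -> caps B=0 W=0
Move 11: B@(0,3) -> caps B=3 W=0
Move 12: W@(2,1) -> caps B=3 W=0

Answer: .B.B
B.B.
WWB.
W..B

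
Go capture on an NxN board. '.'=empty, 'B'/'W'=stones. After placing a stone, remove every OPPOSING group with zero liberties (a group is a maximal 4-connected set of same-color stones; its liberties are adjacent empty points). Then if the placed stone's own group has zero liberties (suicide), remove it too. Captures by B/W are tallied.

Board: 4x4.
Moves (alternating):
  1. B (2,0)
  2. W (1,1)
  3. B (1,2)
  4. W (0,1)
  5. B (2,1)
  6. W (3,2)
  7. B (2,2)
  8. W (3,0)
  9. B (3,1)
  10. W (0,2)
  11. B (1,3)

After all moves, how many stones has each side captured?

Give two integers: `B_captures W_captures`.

Move 1: B@(2,0) -> caps B=0 W=0
Move 2: W@(1,1) -> caps B=0 W=0
Move 3: B@(1,2) -> caps B=0 W=0
Move 4: W@(0,1) -> caps B=0 W=0
Move 5: B@(2,1) -> caps B=0 W=0
Move 6: W@(3,2) -> caps B=0 W=0
Move 7: B@(2,2) -> caps B=0 W=0
Move 8: W@(3,0) -> caps B=0 W=0
Move 9: B@(3,1) -> caps B=1 W=0
Move 10: W@(0,2) -> caps B=1 W=0
Move 11: B@(1,3) -> caps B=1 W=0

Answer: 1 0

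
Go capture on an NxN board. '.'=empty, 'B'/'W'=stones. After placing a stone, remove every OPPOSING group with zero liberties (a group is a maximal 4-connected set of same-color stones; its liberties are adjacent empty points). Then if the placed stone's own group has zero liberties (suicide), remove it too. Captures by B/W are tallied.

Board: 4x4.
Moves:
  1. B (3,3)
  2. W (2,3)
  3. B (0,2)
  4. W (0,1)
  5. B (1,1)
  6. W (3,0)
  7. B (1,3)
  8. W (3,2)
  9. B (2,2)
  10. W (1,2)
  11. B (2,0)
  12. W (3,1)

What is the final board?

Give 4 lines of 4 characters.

Move 1: B@(3,3) -> caps B=0 W=0
Move 2: W@(2,3) -> caps B=0 W=0
Move 3: B@(0,2) -> caps B=0 W=0
Move 4: W@(0,1) -> caps B=0 W=0
Move 5: B@(1,1) -> caps B=0 W=0
Move 6: W@(3,0) -> caps B=0 W=0
Move 7: B@(1,3) -> caps B=0 W=0
Move 8: W@(3,2) -> caps B=0 W=1
Move 9: B@(2,2) -> caps B=0 W=1
Move 10: W@(1,2) -> caps B=0 W=1
Move 11: B@(2,0) -> caps B=0 W=1
Move 12: W@(3,1) -> caps B=0 W=1

Answer: .WB.
.B.B
B.BW
WWW.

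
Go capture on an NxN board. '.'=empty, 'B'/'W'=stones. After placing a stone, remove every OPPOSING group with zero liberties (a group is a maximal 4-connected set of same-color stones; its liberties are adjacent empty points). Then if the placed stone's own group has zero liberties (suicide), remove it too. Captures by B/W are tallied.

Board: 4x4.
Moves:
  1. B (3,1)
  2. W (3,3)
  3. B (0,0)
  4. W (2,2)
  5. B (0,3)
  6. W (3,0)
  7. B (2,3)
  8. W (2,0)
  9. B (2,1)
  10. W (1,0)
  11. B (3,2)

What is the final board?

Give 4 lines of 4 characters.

Move 1: B@(3,1) -> caps B=0 W=0
Move 2: W@(3,3) -> caps B=0 W=0
Move 3: B@(0,0) -> caps B=0 W=0
Move 4: W@(2,2) -> caps B=0 W=0
Move 5: B@(0,3) -> caps B=0 W=0
Move 6: W@(3,0) -> caps B=0 W=0
Move 7: B@(2,3) -> caps B=0 W=0
Move 8: W@(2,0) -> caps B=0 W=0
Move 9: B@(2,1) -> caps B=0 W=0
Move 10: W@(1,0) -> caps B=0 W=0
Move 11: B@(3,2) -> caps B=1 W=0

Answer: B..B
W...
WBWB
WBB.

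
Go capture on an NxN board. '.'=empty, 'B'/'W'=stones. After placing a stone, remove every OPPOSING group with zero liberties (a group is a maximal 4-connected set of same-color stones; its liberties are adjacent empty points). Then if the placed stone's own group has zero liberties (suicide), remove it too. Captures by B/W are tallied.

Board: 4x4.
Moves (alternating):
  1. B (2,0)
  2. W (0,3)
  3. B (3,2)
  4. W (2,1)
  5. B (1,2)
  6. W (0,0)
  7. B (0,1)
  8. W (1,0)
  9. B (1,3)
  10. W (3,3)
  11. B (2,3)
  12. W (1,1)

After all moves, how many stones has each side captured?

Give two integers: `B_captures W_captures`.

Answer: 1 0

Derivation:
Move 1: B@(2,0) -> caps B=0 W=0
Move 2: W@(0,3) -> caps B=0 W=0
Move 3: B@(3,2) -> caps B=0 W=0
Move 4: W@(2,1) -> caps B=0 W=0
Move 5: B@(1,2) -> caps B=0 W=0
Move 6: W@(0,0) -> caps B=0 W=0
Move 7: B@(0,1) -> caps B=0 W=0
Move 8: W@(1,0) -> caps B=0 W=0
Move 9: B@(1,3) -> caps B=0 W=0
Move 10: W@(3,3) -> caps B=0 W=0
Move 11: B@(2,3) -> caps B=1 W=0
Move 12: W@(1,1) -> caps B=1 W=0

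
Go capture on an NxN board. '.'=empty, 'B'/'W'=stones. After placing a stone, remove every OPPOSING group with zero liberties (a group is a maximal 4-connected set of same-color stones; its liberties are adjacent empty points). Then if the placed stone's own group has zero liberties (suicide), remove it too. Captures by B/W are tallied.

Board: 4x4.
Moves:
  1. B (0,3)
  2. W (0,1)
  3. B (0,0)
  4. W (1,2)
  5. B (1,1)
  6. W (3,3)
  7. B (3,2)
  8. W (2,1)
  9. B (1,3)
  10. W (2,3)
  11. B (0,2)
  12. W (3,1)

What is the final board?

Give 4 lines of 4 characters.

Answer: B.BB
.BWB
.W.W
.WBW

Derivation:
Move 1: B@(0,3) -> caps B=0 W=0
Move 2: W@(0,1) -> caps B=0 W=0
Move 3: B@(0,0) -> caps B=0 W=0
Move 4: W@(1,2) -> caps B=0 W=0
Move 5: B@(1,1) -> caps B=0 W=0
Move 6: W@(3,3) -> caps B=0 W=0
Move 7: B@(3,2) -> caps B=0 W=0
Move 8: W@(2,1) -> caps B=0 W=0
Move 9: B@(1,3) -> caps B=0 W=0
Move 10: W@(2,3) -> caps B=0 W=0
Move 11: B@(0,2) -> caps B=1 W=0
Move 12: W@(3,1) -> caps B=1 W=0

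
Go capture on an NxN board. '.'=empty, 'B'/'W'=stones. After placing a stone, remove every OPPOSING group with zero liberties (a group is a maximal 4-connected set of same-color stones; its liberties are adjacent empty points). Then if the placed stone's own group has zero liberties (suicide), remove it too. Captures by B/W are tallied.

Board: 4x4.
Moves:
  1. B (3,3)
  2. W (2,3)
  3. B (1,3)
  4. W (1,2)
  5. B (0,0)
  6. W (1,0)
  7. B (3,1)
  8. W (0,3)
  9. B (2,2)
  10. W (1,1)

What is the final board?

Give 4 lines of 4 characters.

Answer: B..W
WWW.
..BW
.B.B

Derivation:
Move 1: B@(3,3) -> caps B=0 W=0
Move 2: W@(2,3) -> caps B=0 W=0
Move 3: B@(1,3) -> caps B=0 W=0
Move 4: W@(1,2) -> caps B=0 W=0
Move 5: B@(0,0) -> caps B=0 W=0
Move 6: W@(1,0) -> caps B=0 W=0
Move 7: B@(3,1) -> caps B=0 W=0
Move 8: W@(0,3) -> caps B=0 W=1
Move 9: B@(2,2) -> caps B=0 W=1
Move 10: W@(1,1) -> caps B=0 W=1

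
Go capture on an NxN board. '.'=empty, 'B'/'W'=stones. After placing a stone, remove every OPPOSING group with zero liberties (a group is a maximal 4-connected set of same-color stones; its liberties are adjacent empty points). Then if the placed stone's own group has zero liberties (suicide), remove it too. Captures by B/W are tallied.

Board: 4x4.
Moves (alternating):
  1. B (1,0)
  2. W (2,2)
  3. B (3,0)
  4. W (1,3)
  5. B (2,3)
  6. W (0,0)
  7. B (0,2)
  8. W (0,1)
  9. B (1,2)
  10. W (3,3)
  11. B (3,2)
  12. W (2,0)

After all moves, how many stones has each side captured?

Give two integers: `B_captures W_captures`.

Move 1: B@(1,0) -> caps B=0 W=0
Move 2: W@(2,2) -> caps B=0 W=0
Move 3: B@(3,0) -> caps B=0 W=0
Move 4: W@(1,3) -> caps B=0 W=0
Move 5: B@(2,3) -> caps B=0 W=0
Move 6: W@(0,0) -> caps B=0 W=0
Move 7: B@(0,2) -> caps B=0 W=0
Move 8: W@(0,1) -> caps B=0 W=0
Move 9: B@(1,2) -> caps B=0 W=0
Move 10: W@(3,3) -> caps B=0 W=1
Move 11: B@(3,2) -> caps B=0 W=1
Move 12: W@(2,0) -> caps B=0 W=1

Answer: 0 1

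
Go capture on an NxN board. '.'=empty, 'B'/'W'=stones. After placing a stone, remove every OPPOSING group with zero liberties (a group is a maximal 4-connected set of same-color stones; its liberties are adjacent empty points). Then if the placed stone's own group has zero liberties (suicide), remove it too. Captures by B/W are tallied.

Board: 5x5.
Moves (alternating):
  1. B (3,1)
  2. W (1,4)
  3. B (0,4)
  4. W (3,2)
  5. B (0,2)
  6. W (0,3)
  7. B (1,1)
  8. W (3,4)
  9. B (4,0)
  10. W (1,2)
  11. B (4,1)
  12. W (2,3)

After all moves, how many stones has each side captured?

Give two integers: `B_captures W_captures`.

Move 1: B@(3,1) -> caps B=0 W=0
Move 2: W@(1,4) -> caps B=0 W=0
Move 3: B@(0,4) -> caps B=0 W=0
Move 4: W@(3,2) -> caps B=0 W=0
Move 5: B@(0,2) -> caps B=0 W=0
Move 6: W@(0,3) -> caps B=0 W=1
Move 7: B@(1,1) -> caps B=0 W=1
Move 8: W@(3,4) -> caps B=0 W=1
Move 9: B@(4,0) -> caps B=0 W=1
Move 10: W@(1,2) -> caps B=0 W=1
Move 11: B@(4,1) -> caps B=0 W=1
Move 12: W@(2,3) -> caps B=0 W=1

Answer: 0 1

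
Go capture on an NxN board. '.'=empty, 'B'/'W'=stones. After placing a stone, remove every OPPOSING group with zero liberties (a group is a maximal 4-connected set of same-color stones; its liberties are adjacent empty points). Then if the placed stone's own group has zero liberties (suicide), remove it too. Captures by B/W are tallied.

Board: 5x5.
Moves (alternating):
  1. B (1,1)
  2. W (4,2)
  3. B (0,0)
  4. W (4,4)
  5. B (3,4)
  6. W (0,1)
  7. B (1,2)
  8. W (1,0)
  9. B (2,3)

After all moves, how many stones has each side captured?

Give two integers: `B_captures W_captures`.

Move 1: B@(1,1) -> caps B=0 W=0
Move 2: W@(4,2) -> caps B=0 W=0
Move 3: B@(0,0) -> caps B=0 W=0
Move 4: W@(4,4) -> caps B=0 W=0
Move 5: B@(3,4) -> caps B=0 W=0
Move 6: W@(0,1) -> caps B=0 W=0
Move 7: B@(1,2) -> caps B=0 W=0
Move 8: W@(1,0) -> caps B=0 W=1
Move 9: B@(2,3) -> caps B=0 W=1

Answer: 0 1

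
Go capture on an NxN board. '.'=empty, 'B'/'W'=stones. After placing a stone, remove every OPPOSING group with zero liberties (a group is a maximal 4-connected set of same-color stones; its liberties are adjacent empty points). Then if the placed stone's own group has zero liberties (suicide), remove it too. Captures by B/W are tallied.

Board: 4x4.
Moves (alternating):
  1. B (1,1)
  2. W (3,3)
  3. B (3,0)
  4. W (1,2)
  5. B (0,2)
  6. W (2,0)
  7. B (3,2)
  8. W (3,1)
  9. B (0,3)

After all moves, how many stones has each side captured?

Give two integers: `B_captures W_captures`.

Move 1: B@(1,1) -> caps B=0 W=0
Move 2: W@(3,3) -> caps B=0 W=0
Move 3: B@(3,0) -> caps B=0 W=0
Move 4: W@(1,2) -> caps B=0 W=0
Move 5: B@(0,2) -> caps B=0 W=0
Move 6: W@(2,0) -> caps B=0 W=0
Move 7: B@(3,2) -> caps B=0 W=0
Move 8: W@(3,1) -> caps B=0 W=1
Move 9: B@(0,3) -> caps B=0 W=1

Answer: 0 1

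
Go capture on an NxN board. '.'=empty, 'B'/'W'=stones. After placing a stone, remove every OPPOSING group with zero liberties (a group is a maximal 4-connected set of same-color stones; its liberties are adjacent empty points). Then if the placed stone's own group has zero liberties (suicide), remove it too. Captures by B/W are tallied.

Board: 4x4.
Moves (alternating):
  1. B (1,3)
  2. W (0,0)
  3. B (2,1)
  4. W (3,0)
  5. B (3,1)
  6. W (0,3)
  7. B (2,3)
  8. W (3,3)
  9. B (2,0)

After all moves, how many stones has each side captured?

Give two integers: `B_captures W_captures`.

Move 1: B@(1,3) -> caps B=0 W=0
Move 2: W@(0,0) -> caps B=0 W=0
Move 3: B@(2,1) -> caps B=0 W=0
Move 4: W@(3,0) -> caps B=0 W=0
Move 5: B@(3,1) -> caps B=0 W=0
Move 6: W@(0,3) -> caps B=0 W=0
Move 7: B@(2,3) -> caps B=0 W=0
Move 8: W@(3,3) -> caps B=0 W=0
Move 9: B@(2,0) -> caps B=1 W=0

Answer: 1 0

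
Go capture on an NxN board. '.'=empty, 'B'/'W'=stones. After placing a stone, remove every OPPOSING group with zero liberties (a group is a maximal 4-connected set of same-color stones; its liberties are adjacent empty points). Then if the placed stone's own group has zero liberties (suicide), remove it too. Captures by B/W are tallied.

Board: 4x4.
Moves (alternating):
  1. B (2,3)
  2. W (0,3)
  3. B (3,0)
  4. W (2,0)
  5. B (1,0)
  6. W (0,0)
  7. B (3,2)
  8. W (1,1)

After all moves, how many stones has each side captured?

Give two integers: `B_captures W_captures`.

Answer: 0 1

Derivation:
Move 1: B@(2,3) -> caps B=0 W=0
Move 2: W@(0,3) -> caps B=0 W=0
Move 3: B@(3,0) -> caps B=0 W=0
Move 4: W@(2,0) -> caps B=0 W=0
Move 5: B@(1,0) -> caps B=0 W=0
Move 6: W@(0,0) -> caps B=0 W=0
Move 7: B@(3,2) -> caps B=0 W=0
Move 8: W@(1,1) -> caps B=0 W=1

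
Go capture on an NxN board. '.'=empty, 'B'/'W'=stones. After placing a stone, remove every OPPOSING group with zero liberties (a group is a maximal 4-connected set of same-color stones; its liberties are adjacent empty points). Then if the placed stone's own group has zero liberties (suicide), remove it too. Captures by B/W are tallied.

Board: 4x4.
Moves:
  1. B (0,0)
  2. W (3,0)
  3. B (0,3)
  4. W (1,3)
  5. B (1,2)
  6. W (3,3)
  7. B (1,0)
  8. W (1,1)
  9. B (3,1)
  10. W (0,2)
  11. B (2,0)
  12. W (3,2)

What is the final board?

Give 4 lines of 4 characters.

Answer: B.W.
BWBW
B...
.BWW

Derivation:
Move 1: B@(0,0) -> caps B=0 W=0
Move 2: W@(3,0) -> caps B=0 W=0
Move 3: B@(0,3) -> caps B=0 W=0
Move 4: W@(1,3) -> caps B=0 W=0
Move 5: B@(1,2) -> caps B=0 W=0
Move 6: W@(3,3) -> caps B=0 W=0
Move 7: B@(1,0) -> caps B=0 W=0
Move 8: W@(1,1) -> caps B=0 W=0
Move 9: B@(3,1) -> caps B=0 W=0
Move 10: W@(0,2) -> caps B=0 W=1
Move 11: B@(2,0) -> caps B=1 W=1
Move 12: W@(3,2) -> caps B=1 W=1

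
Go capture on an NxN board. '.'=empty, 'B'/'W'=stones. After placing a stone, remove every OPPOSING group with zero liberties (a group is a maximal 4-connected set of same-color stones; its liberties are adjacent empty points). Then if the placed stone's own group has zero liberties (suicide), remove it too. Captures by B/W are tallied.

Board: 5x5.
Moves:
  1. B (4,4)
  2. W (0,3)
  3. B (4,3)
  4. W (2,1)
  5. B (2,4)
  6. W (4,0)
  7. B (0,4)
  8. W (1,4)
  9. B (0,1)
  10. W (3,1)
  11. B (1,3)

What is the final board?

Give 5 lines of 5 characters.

Move 1: B@(4,4) -> caps B=0 W=0
Move 2: W@(0,3) -> caps B=0 W=0
Move 3: B@(4,3) -> caps B=0 W=0
Move 4: W@(2,1) -> caps B=0 W=0
Move 5: B@(2,4) -> caps B=0 W=0
Move 6: W@(4,0) -> caps B=0 W=0
Move 7: B@(0,4) -> caps B=0 W=0
Move 8: W@(1,4) -> caps B=0 W=1
Move 9: B@(0,1) -> caps B=0 W=1
Move 10: W@(3,1) -> caps B=0 W=1
Move 11: B@(1,3) -> caps B=0 W=1

Answer: .B.W.
...BW
.W..B
.W...
W..BB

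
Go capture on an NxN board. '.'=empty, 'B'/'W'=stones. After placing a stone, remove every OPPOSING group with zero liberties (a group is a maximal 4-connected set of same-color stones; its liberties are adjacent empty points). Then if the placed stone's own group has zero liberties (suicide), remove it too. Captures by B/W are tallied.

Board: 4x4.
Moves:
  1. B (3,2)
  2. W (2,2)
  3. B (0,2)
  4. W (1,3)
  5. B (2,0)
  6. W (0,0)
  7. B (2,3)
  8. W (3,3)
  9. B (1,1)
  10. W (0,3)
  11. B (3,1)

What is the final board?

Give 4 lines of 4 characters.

Move 1: B@(3,2) -> caps B=0 W=0
Move 2: W@(2,2) -> caps B=0 W=0
Move 3: B@(0,2) -> caps B=0 W=0
Move 4: W@(1,3) -> caps B=0 W=0
Move 5: B@(2,0) -> caps B=0 W=0
Move 6: W@(0,0) -> caps B=0 W=0
Move 7: B@(2,3) -> caps B=0 W=0
Move 8: W@(3,3) -> caps B=0 W=1
Move 9: B@(1,1) -> caps B=0 W=1
Move 10: W@(0,3) -> caps B=0 W=1
Move 11: B@(3,1) -> caps B=0 W=1

Answer: W.BW
.B.W
B.W.
.BBW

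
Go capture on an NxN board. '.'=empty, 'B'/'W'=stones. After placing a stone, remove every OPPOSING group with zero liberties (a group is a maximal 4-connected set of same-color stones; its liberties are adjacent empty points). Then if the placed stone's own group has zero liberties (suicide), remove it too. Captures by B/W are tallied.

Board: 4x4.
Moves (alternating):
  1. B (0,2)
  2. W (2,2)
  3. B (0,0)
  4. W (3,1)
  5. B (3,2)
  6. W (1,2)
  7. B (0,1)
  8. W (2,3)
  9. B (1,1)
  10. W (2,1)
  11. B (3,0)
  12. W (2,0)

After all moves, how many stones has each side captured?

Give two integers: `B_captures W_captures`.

Answer: 0 1

Derivation:
Move 1: B@(0,2) -> caps B=0 W=0
Move 2: W@(2,2) -> caps B=0 W=0
Move 3: B@(0,0) -> caps B=0 W=0
Move 4: W@(3,1) -> caps B=0 W=0
Move 5: B@(3,2) -> caps B=0 W=0
Move 6: W@(1,2) -> caps B=0 W=0
Move 7: B@(0,1) -> caps B=0 W=0
Move 8: W@(2,3) -> caps B=0 W=0
Move 9: B@(1,1) -> caps B=0 W=0
Move 10: W@(2,1) -> caps B=0 W=0
Move 11: B@(3,0) -> caps B=0 W=0
Move 12: W@(2,0) -> caps B=0 W=1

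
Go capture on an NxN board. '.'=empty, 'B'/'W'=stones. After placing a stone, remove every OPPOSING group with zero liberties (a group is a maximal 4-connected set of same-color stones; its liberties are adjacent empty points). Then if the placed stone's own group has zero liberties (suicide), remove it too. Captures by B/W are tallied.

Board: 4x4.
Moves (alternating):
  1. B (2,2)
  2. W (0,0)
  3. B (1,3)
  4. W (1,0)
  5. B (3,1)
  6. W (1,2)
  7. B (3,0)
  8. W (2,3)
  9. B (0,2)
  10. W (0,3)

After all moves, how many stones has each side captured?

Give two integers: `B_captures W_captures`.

Answer: 0 1

Derivation:
Move 1: B@(2,2) -> caps B=0 W=0
Move 2: W@(0,0) -> caps B=0 W=0
Move 3: B@(1,3) -> caps B=0 W=0
Move 4: W@(1,0) -> caps B=0 W=0
Move 5: B@(3,1) -> caps B=0 W=0
Move 6: W@(1,2) -> caps B=0 W=0
Move 7: B@(3,0) -> caps B=0 W=0
Move 8: W@(2,3) -> caps B=0 W=0
Move 9: B@(0,2) -> caps B=0 W=0
Move 10: W@(0,3) -> caps B=0 W=1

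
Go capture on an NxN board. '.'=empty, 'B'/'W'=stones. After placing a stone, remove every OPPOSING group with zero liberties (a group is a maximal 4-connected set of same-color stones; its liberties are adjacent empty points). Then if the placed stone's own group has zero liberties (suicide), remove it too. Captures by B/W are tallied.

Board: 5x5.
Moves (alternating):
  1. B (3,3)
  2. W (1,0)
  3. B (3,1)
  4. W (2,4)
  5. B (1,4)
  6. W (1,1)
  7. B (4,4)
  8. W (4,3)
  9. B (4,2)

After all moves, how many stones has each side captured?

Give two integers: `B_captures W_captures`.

Answer: 1 0

Derivation:
Move 1: B@(3,3) -> caps B=0 W=0
Move 2: W@(1,0) -> caps B=0 W=0
Move 3: B@(3,1) -> caps B=0 W=0
Move 4: W@(2,4) -> caps B=0 W=0
Move 5: B@(1,4) -> caps B=0 W=0
Move 6: W@(1,1) -> caps B=0 W=0
Move 7: B@(4,4) -> caps B=0 W=0
Move 8: W@(4,3) -> caps B=0 W=0
Move 9: B@(4,2) -> caps B=1 W=0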